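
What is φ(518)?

216

Prime factorization: 518 = 2 * 7 * 37.
φ(518) = 518 · (1 − 1/2) · (1 − 1/7) · (1 − 1/37)
       = 518 · 216/518 = 216.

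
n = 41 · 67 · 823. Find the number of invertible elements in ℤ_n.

2170080

φ(41) = 41 − 1 = 40.
φ(67) = 67 − 1 = 66.
φ(823) = 823 − 1 = 822.
Multiply: 40 · 66 · 822 = 2170080.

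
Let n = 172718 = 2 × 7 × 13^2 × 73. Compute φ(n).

67392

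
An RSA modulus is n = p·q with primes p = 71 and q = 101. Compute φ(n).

φ(7171) = 7171 · (1 − 1/71) · (1 − 1/101)
       = 7171 · 7000/7171 = 7000.

7000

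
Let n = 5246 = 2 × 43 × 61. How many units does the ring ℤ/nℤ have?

2520

φ(2) = 2 − 1 = 1.
φ(43) = 43 − 1 = 42.
φ(61) = 61 − 1 = 60.
Since φ is multiplicative, φ(5246) = 1 · 42 · 60 = 2520.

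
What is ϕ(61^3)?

223260

φ(61^3) = 61^2·(61−1) = 3721·60 = 223260.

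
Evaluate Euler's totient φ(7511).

6048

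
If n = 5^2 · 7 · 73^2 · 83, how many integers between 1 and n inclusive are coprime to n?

51719040

φ(77403725) = 77403725 · (1 − 1/5) · (1 − 1/7) · (1 − 1/73) · (1 − 1/83)
       = 77403725 · 141696/212065 = 51719040.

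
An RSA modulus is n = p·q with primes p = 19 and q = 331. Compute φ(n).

φ(n) = (p − 1)(q − 1) = (19−1)(331−1) = 18·330 = 5940.

5940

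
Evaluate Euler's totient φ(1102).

First factor: 1102 = 2 × 19 × 29.
φ(2) = 2 − 1 = 1.
φ(19) = 19 − 1 = 18.
φ(29) = 29 − 1 = 28.
Since φ is multiplicative, φ(1102) = 1 · 18 · 28 = 504.

504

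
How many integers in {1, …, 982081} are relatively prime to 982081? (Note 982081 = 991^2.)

981090

φ(982081) = 982081 · (1 − 1/991)
       = 982081 · 990/991 = 981090.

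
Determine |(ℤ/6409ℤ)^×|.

First factor: 6409 = 13 * 17 * 29.
φ(13) = 13 − 1 = 12.
φ(17) = 17 − 1 = 16.
φ(29) = 29 − 1 = 28.
Multiply: 12 · 16 · 28 = 5376.

5376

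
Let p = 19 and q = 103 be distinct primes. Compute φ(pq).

1836

φ(n) = (p − 1)(q − 1) = (19−1)(103−1) = 18·102 = 1836.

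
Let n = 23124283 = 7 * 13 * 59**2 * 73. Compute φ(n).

17739648

φ(7) = 7 − 1 = 6.
φ(13) = 13 − 1 = 12.
φ(59^2) = 59^1·(59−1) = 59·58 = 3422.
φ(73) = 73 − 1 = 72.
φ(23124283) = 6 × 12 × 3422 × 72 = 17739648.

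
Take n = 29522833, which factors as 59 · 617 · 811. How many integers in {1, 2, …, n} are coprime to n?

28939680

φ(59) = 59 − 1 = 58.
φ(617) = 617 − 1 = 616.
φ(811) = 811 − 1 = 810.
Multiply: 58 · 616 · 810 = 28939680.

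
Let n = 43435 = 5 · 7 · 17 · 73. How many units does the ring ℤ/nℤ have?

φ(43435) = 43435 · (1 − 1/5) · (1 − 1/7) · (1 − 1/17) · (1 − 1/73)
       = 43435 · 27648/43435 = 27648.

27648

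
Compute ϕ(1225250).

436800

Factor 1225250: 1225250 = 2 × 5**3 × 13**2 × 29.
φ(1225250) = 1225250 · (1 − 1/2) · (1 − 1/5) · (1 − 1/13) · (1 − 1/29)
       = 1225250 · 1344/3770 = 436800.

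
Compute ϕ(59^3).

201898

φ(205379) = 205379 · (1 − 1/59)
       = 205379 · 58/59 = 201898.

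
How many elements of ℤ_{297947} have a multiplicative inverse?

297947 = 13^2 · 41 · 43.
φ(297947) = 297947 · (1 − 1/13) · (1 − 1/41) · (1 − 1/43)
       = 297947 · 20160/22919 = 262080.

262080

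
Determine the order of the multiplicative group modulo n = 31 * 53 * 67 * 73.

φ(8035913) = 8035913 · (1 − 1/31) · (1 − 1/53) · (1 − 1/67) · (1 − 1/73)
       = 8035913 · 7413120/8035913 = 7413120.

7413120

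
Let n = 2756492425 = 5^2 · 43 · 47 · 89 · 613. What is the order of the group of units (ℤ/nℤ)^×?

2080995840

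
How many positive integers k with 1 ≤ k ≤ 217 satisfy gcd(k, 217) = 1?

217 = 7 × 31.
φ(217) = 217 · (1 − 1/7) · (1 − 1/31)
       = 217 · 180/217 = 180.

180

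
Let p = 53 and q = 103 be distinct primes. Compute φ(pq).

5304

φ(pq) = (p−1)(q−1) = 52 · 102 = 5304.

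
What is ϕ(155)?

First factor: 155 = 5 * 31.
φ(155) = 155 · (1 − 1/5) · (1 − 1/31)
       = 155 · 120/155 = 120.

120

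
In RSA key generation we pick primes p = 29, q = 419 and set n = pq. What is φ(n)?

φ(12151) = 12151 · (1 − 1/29) · (1 − 1/419)
       = 12151 · 11704/12151 = 11704.

11704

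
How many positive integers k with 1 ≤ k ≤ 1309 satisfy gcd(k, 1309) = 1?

1309 = 7 * 11 * 17.
φ(1309) = 1309 · (1 − 1/7) · (1 − 1/11) · (1 − 1/17)
       = 1309 · 960/1309 = 960.

960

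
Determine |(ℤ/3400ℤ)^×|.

1280

Factor 3400: 3400 = 2^3 · 5^2 · 17.
φ(3400) = 3400 · (1 − 1/2) · (1 − 1/5) · (1 − 1/17)
       = 3400 · 64/170 = 1280.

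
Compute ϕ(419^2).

175142

φ(175561) = 175561 · (1 − 1/419)
       = 175561 · 418/419 = 175142.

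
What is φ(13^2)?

156

φ(169) = 169 · (1 − 1/13)
       = 169 · 12/13 = 156.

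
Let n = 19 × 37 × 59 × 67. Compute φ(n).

2480544

φ(2778959) = 2778959 · (1 − 1/19) · (1 − 1/37) · (1 − 1/59) · (1 − 1/67)
       = 2778959 · 2480544/2778959 = 2480544.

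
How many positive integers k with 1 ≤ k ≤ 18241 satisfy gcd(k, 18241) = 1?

16128

First factor: 18241 = 17 · 29 · 37.
φ(18241) = 18241 · (1 − 1/17) · (1 − 1/29) · (1 − 1/37)
       = 18241 · 16128/18241 = 16128.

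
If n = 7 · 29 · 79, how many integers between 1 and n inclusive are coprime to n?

13104

φ(16037) = 16037 · (1 − 1/7) · (1 − 1/29) · (1 − 1/79)
       = 16037 · 13104/16037 = 13104.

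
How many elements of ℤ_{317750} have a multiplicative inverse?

120000

First factor: 317750 = 2 × 5^3 × 31 × 41.
φ(2) = 2 − 1 = 1.
φ(5^3) = 5^2·(5−1) = 25·4 = 100.
φ(31) = 31 − 1 = 30.
φ(41) = 41 − 1 = 40.
φ(317750) = 1 × 100 × 30 × 40 = 120000.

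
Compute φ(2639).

2016

Factor 2639: 2639 = 7 × 13 × 29.
φ(7) = 7 − 1 = 6.
φ(13) = 13 − 1 = 12.
φ(29) = 29 − 1 = 28.
Since φ is multiplicative, φ(2639) = 6 · 12 · 28 = 2016.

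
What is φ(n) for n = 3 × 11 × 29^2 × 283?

φ(7854099) = 7854099 · (1 − 1/3) · (1 − 1/11) · (1 − 1/29) · (1 − 1/283)
       = 7854099 · 157920/270831 = 4579680.

4579680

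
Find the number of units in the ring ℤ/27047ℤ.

24192

27047 = 17 · 37 · 43.
φ(27047) = 27047 · (1 − 1/17) · (1 − 1/37) · (1 − 1/43)
       = 27047 · 24192/27047 = 24192.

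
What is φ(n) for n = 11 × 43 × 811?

φ(11) = 11 − 1 = 10.
φ(43) = 43 − 1 = 42.
φ(811) = 811 − 1 = 810.
φ(383603) = 10 × 42 × 810 = 340200.

340200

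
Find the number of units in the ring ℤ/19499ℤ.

Factor 19499: 19499 = 17 × 31 × 37.
φ(19499) = 19499 · (1 − 1/17) · (1 − 1/31) · (1 − 1/37)
       = 19499 · 17280/19499 = 17280.

17280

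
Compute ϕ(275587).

Factor 275587: 275587 = 13 · 17 · 29 · 43.
φ(13) = 13 − 1 = 12.
φ(17) = 17 − 1 = 16.
φ(29) = 29 − 1 = 28.
φ(43) = 43 − 1 = 42.
Multiply: 12 · 16 · 28 · 42 = 225792.

225792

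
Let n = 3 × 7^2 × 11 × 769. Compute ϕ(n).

645120

φ(1243473) = 1243473 · (1 − 1/3) · (1 − 1/7) · (1 − 1/11) · (1 − 1/769)
       = 1243473 · 92160/177639 = 645120.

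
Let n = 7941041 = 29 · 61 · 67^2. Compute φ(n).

7428960

φ(29) = 29 − 1 = 28.
φ(61) = 61 − 1 = 60.
φ(67^2) = 67^1·(67−1) = 67·66 = 4422.
Since φ is multiplicative, φ(7941041) = 28 · 60 · 4422 = 7428960.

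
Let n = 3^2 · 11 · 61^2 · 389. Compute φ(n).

φ(143299431) = 143299431 · (1 − 1/3) · (1 − 1/11) · (1 − 1/61) · (1 − 1/389)
       = 143299431 · 465600/783057 = 85204800.

85204800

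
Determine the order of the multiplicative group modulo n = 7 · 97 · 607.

φ(412153) = 412153 · (1 − 1/7) · (1 − 1/97) · (1 − 1/607)
       = 412153 · 349056/412153 = 349056.

349056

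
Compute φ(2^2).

φ(2^2) = 2^1·(2−1) = 2·1 = 2.

2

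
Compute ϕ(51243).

51243 = 3 · 19 · 29 · 31.
φ(51243) = 51243 · (1 − 1/3) · (1 − 1/19) · (1 − 1/29) · (1 − 1/31)
       = 51243 · 30240/51243 = 30240.

30240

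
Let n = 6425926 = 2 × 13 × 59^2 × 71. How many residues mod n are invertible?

2874480

φ(2) = 2 − 1 = 1.
φ(13) = 13 − 1 = 12.
φ(59^2) = 59^1·(59−1) = 59·58 = 3422.
φ(71) = 71 − 1 = 70.
Since φ is multiplicative, φ(6425926) = 1 · 12 · 3422 · 70 = 2874480.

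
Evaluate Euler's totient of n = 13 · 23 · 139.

φ(13) = 13 − 1 = 12.
φ(23) = 23 − 1 = 22.
φ(139) = 139 − 1 = 138.
φ(41561) = 12 × 22 × 138 = 36432.

36432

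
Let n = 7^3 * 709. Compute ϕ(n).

φ(7^3) = 7^3 − 7^2 = 343 − 49 = 294.
φ(709) = 709 − 1 = 708.
Multiply: 294 · 708 = 208152.

208152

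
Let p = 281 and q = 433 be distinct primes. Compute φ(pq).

For distinct primes, φ(pq) = (p−1)(q−1) = 280 × 432 = 120960.

120960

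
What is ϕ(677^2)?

457652

φ(677^2) = 677^1·(677−1) = 677·676 = 457652.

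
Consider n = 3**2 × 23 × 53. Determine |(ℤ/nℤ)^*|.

6864

φ(10971) = 10971 · (1 − 1/3) · (1 − 1/23) · (1 − 1/53)
       = 10971 · 2288/3657 = 6864.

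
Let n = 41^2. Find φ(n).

1640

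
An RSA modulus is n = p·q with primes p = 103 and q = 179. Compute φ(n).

φ(103) = 103 − 1 = 102.
φ(179) = 179 − 1 = 178.
Since φ is multiplicative, φ(18437) = 102 · 178 = 18156.

18156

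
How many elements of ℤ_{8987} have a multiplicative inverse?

7560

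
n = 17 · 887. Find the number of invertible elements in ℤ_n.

φ(15079) = 15079 · (1 − 1/17) · (1 − 1/887)
       = 15079 · 14176/15079 = 14176.

14176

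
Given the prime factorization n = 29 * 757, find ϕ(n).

φ(29) = 29 − 1 = 28.
φ(757) = 757 − 1 = 756.
Since φ is multiplicative, φ(21953) = 28 · 756 = 21168.

21168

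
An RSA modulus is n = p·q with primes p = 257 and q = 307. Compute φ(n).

78336

φ(n) = (p − 1)(q − 1) = (257−1)(307−1) = 256·306 = 78336.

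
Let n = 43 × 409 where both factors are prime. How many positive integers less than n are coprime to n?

17136

φ(17587) = 17587 · (1 − 1/43) · (1 − 1/409)
       = 17587 · 17136/17587 = 17136.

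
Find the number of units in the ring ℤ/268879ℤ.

Factor 268879: 268879 = 13^2 · 37 · 43.
φ(268879) = 268879 · (1 − 1/13) · (1 − 1/37) · (1 − 1/43)
       = 268879 · 18144/20683 = 235872.

235872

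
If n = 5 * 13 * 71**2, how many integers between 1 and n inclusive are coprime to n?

φ(5) = 5 − 1 = 4.
φ(13) = 13 − 1 = 12.
φ(71^2) = 71^2 − 71^1 = 5041 − 71 = 4970.
φ(327665) = 4 × 12 × 4970 = 238560.

238560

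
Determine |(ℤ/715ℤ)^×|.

480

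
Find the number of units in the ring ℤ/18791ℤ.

16632

Prime factorization: 18791 = 19 × 23 × 43.
φ(19) = 19 − 1 = 18.
φ(23) = 23 − 1 = 22.
φ(43) = 43 − 1 = 42.
φ(18791) = 18 × 22 × 42 = 16632.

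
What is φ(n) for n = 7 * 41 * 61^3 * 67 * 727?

2567454278400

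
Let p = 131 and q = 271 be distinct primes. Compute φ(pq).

35100

φ(131) = 131 − 1 = 130.
φ(271) = 271 − 1 = 270.
Multiply: 130 · 270 = 35100.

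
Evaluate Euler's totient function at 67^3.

296274

φ(300763) = 300763 · (1 − 1/67)
       = 300763 · 66/67 = 296274.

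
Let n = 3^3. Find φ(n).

18

φ(27) = 27 · (1 − 1/3)
       = 27 · 2/3 = 18.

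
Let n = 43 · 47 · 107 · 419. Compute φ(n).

φ(43) = 43 − 1 = 42.
φ(47) = 47 − 1 = 46.
φ(107) = 107 − 1 = 106.
φ(419) = 419 − 1 = 418.
φ(90607493) = 42 × 46 × 106 × 418 = 85603056.

85603056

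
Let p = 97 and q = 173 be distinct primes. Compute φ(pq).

φ(97) = 97 − 1 = 96.
φ(173) = 173 − 1 = 172.
Since φ is multiplicative, φ(16781) = 96 · 172 = 16512.

16512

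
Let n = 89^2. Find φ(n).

7832

φ(7921) = 7921 · (1 − 1/89)
       = 7921 · 88/89 = 7832.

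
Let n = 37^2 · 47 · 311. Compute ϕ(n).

18994320

φ(20010673) = 20010673 · (1 − 1/37) · (1 − 1/47) · (1 − 1/311)
       = 20010673 · 513360/540829 = 18994320.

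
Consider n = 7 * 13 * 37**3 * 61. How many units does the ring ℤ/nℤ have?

φ(281174803) = 281174803 · (1 − 1/7) · (1 − 1/13) · (1 − 1/37) · (1 − 1/61)
       = 281174803 · 155520/205387 = 212906880.

212906880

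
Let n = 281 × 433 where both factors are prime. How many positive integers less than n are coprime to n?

φ(pq) = (p−1)(q−1) = 280 · 432 = 120960.

120960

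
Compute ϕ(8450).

3120

8450 = 2 · 5^2 · 13^2.
φ(2) = 2 − 1 = 1.
φ(5^2) = 5^1·(5−1) = 5·4 = 20.
φ(13^2) = 13^2 − 13^1 = 169 − 13 = 156.
φ(8450) = 1 × 20 × 156 = 3120.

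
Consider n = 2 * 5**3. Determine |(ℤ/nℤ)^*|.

100

φ(250) = 250 · (1 − 1/2) · (1 − 1/5)
       = 250 · 4/10 = 100.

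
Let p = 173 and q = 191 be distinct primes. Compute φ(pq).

φ(pq) = (p−1)(q−1) = 172 · 190 = 32680.

32680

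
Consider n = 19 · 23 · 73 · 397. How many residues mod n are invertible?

11290752

φ(12664697) = 12664697 · (1 − 1/19) · (1 − 1/23) · (1 − 1/73) · (1 − 1/397)
       = 12664697 · 11290752/12664697 = 11290752.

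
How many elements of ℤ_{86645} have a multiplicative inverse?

First factor: 86645 = 5 · 13 · 31 · 43.
φ(86645) = 86645 · (1 − 1/5) · (1 − 1/13) · (1 − 1/31) · (1 − 1/43)
       = 86645 · 60480/86645 = 60480.

60480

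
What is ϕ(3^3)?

18

φ(27) = 27 · (1 − 1/3)
       = 27 · 2/3 = 18.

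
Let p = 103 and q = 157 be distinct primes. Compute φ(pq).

15912

φ(103) = 103 − 1 = 102.
φ(157) = 157 − 1 = 156.
φ(16171) = 102 × 156 = 15912.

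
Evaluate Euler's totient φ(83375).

61600

83375 = 5^3 × 23 × 29.
φ(5^3) = 5^3 − 5^2 = 125 − 25 = 100.
φ(23) = 23 − 1 = 22.
φ(29) = 29 − 1 = 28.
Since φ is multiplicative, φ(83375) = 100 · 22 · 28 = 61600.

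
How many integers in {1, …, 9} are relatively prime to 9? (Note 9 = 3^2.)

φ(3^2) = 3^2 − 3^1 = 9 − 3 = 6.

6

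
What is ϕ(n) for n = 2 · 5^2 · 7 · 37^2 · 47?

φ(22520050) = 22520050 · (1 − 1/2) · (1 − 1/5) · (1 − 1/7) · (1 − 1/37) · (1 − 1/47)
       = 22520050 · 39744/121730 = 7352640.

7352640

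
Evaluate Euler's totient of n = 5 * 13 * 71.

φ(4615) = 4615 · (1 − 1/5) · (1 − 1/13) · (1 − 1/71)
       = 4615 · 3360/4615 = 3360.

3360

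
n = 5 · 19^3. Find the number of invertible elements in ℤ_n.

25992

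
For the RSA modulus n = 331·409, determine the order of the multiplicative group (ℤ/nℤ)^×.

φ(n) = (p − 1)(q − 1) = (331−1)(409−1) = 330·408 = 134640.

134640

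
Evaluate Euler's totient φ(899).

899 = 29 * 31.
φ(29) = 29 − 1 = 28.
φ(31) = 31 − 1 = 30.
φ(899) = 28 × 30 = 840.

840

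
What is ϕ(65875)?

48000

Factor 65875: 65875 = 5**3 * 17 * 31.
φ(5^3) = 5^2·(5−1) = 25·4 = 100.
φ(17) = 17 − 1 = 16.
φ(31) = 31 − 1 = 30.
φ(65875) = 100 × 16 × 30 = 48000.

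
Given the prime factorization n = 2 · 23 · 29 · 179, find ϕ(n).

109648

φ(2) = 2 − 1 = 1.
φ(23) = 23 − 1 = 22.
φ(29) = 29 − 1 = 28.
φ(179) = 179 − 1 = 178.
Multiply: 1 · 22 · 28 · 178 = 109648.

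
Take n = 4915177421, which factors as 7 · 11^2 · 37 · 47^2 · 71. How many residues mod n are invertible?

3595838400

φ(4915177421) = 4915177421 · (1 − 1/7) · (1 − 1/11) · (1 − 1/37) · (1 − 1/47) · (1 − 1/71)
       = 4915177421 · 6955200/9507113 = 3595838400.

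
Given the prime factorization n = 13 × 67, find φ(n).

792

φ(13) = 13 − 1 = 12.
φ(67) = 67 − 1 = 66.
Since φ is multiplicative, φ(871) = 12 · 66 = 792.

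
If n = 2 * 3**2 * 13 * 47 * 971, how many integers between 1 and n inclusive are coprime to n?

φ(10679058) = 10679058 · (1 − 1/2) · (1 − 1/3) · (1 − 1/13) · (1 − 1/47) · (1 − 1/971)
       = 10679058 · 1070880/3559686 = 3212640.

3212640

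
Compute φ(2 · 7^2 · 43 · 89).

155232

φ(375046) = 375046 · (1 − 1/2) · (1 − 1/7) · (1 − 1/43) · (1 − 1/89)
       = 375046 · 22176/53578 = 155232.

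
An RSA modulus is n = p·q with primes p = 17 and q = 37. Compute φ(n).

576

For distinct primes, φ(pq) = (p−1)(q−1) = 16 × 36 = 576.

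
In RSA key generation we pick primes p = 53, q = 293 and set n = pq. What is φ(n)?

φ(53) = 53 − 1 = 52.
φ(293) = 293 − 1 = 292.
Multiply: 52 · 292 = 15184.

15184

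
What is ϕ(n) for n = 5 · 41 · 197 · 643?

φ(5) = 5 − 1 = 4.
φ(41) = 41 − 1 = 40.
φ(197) = 197 − 1 = 196.
φ(643) = 643 − 1 = 642.
φ(25967555) = 4 × 40 × 196 × 642 = 20133120.

20133120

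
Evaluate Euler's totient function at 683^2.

φ(466489) = 466489 · (1 − 1/683)
       = 466489 · 682/683 = 465806.

465806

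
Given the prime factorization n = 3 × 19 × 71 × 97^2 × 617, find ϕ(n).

φ(3) = 3 − 1 = 2.
φ(19) = 19 − 1 = 18.
φ(71) = 71 − 1 = 70.
φ(97^2) = 97^2 − 97^1 = 9409 − 97 = 9312.
φ(617) = 617 − 1 = 616.
Since φ is multiplicative, φ(23494263591) = 2 · 18 · 70 · 9312 · 616 = 14455203840.

14455203840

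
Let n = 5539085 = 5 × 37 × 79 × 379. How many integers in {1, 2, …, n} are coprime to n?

4245696

φ(5539085) = 5539085 · (1 − 1/5) · (1 − 1/37) · (1 − 1/79) · (1 − 1/379)
       = 5539085 · 4245696/5539085 = 4245696.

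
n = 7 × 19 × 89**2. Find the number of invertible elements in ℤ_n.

φ(1053493) = 1053493 · (1 − 1/7) · (1 − 1/19) · (1 − 1/89)
       = 1053493 · 9504/11837 = 845856.

845856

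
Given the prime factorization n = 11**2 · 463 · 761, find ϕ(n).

φ(11^2) = 11^1·(11−1) = 11·10 = 110.
φ(463) = 463 − 1 = 462.
φ(761) = 761 − 1 = 760.
Multiply: 110 · 462 · 760 = 38623200.

38623200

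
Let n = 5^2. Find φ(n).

φ(5^2) = 5^1·(5−1) = 5·4 = 20.

20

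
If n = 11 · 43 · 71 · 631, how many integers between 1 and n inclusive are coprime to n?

φ(11) = 11 − 1 = 10.
φ(43) = 43 − 1 = 42.
φ(71) = 71 − 1 = 70.
φ(631) = 631 − 1 = 630.
Since φ is multiplicative, φ(21190873) = 10 · 42 · 70 · 630 = 18522000.

18522000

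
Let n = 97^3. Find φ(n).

903264

φ(912673) = 912673 · (1 − 1/97)
       = 912673 · 96/97 = 903264.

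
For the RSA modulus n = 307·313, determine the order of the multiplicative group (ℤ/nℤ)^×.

95472

For distinct primes, φ(pq) = (p−1)(q−1) = 306 × 312 = 95472.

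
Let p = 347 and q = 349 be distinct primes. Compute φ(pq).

φ(347) = 347 − 1 = 346.
φ(349) = 349 − 1 = 348.
Multiply: 346 · 348 = 120408.

120408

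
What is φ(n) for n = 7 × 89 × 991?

522720

φ(617393) = 617393 · (1 − 1/7) · (1 − 1/89) · (1 − 1/991)
       = 617393 · 522720/617393 = 522720.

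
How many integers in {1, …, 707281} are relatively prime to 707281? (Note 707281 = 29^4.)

φ(707281) = 707281 · (1 − 1/29)
       = 707281 · 28/29 = 682892.

682892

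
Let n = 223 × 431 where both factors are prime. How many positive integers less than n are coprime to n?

95460

φ(96113) = 96113 · (1 − 1/223) · (1 − 1/431)
       = 96113 · 95460/96113 = 95460.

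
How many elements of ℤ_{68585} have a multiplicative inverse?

47040

First factor: 68585 = 5 · 11 · 29 · 43.
φ(5) = 5 − 1 = 4.
φ(11) = 11 − 1 = 10.
φ(29) = 29 − 1 = 28.
φ(43) = 43 − 1 = 42.
Since φ is multiplicative, φ(68585) = 4 · 10 · 28 · 42 = 47040.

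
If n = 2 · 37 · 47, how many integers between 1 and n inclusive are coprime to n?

1656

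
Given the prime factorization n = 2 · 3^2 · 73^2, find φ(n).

φ(2) = 2 − 1 = 1.
φ(3^2) = 3^1·(3−1) = 3·2 = 6.
φ(73^2) = 73^2 − 73^1 = 5329 − 73 = 5256.
φ(95922) = 1 × 6 × 5256 = 31536.

31536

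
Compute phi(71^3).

352870

φ(357911) = 357911 · (1 − 1/71)
       = 357911 · 70/71 = 352870.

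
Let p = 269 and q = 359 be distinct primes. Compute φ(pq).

95944

φ(n) = (p − 1)(q − 1) = (269−1)(359−1) = 268·358 = 95944.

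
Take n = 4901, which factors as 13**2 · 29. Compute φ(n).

φ(13^2) = 13^2 − 13^1 = 169 − 13 = 156.
φ(29) = 29 − 1 = 28.
Since φ is multiplicative, φ(4901) = 156 · 28 = 4368.

4368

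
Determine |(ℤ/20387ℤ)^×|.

Prime factorization: 20387 = 19 * 29 * 37.
φ(20387) = 20387 · (1 − 1/19) · (1 − 1/29) · (1 − 1/37)
       = 20387 · 18144/20387 = 18144.

18144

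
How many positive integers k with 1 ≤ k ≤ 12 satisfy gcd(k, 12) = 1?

4

12 = 2**2 · 3.
φ(12) = 12 · (1 − 1/2) · (1 − 1/3)
       = 12 · 2/6 = 4.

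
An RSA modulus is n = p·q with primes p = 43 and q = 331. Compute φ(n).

φ(n) = (p − 1)(q − 1) = (43−1)(331−1) = 42·330 = 13860.

13860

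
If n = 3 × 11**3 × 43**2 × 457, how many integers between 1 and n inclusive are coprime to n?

1992957120

φ(3374057049) = 3374057049 · (1 − 1/3) · (1 − 1/11) · (1 − 1/43) · (1 − 1/457)
       = 3374057049 · 383040/648483 = 1992957120.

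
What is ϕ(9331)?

Prime factorization: 9331 = 7 × 31 × 43.
φ(7) = 7 − 1 = 6.
φ(31) = 31 − 1 = 30.
φ(43) = 43 − 1 = 42.
Multiply: 6 · 30 · 42 = 7560.

7560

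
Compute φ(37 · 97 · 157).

φ(37) = 37 − 1 = 36.
φ(97) = 97 − 1 = 96.
φ(157) = 157 − 1 = 156.
Multiply: 36 · 96 · 156 = 539136.

539136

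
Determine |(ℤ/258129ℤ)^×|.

155232

Factor 258129: 258129 = 3^2 * 23 * 29 * 43.
φ(3^2) = 3^1·(3−1) = 3·2 = 6.
φ(23) = 23 − 1 = 22.
φ(29) = 29 − 1 = 28.
φ(43) = 43 − 1 = 42.
Multiply: 6 · 22 · 28 · 42 = 155232.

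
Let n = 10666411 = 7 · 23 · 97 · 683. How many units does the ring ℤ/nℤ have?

φ(10666411) = 10666411 · (1 − 1/7) · (1 − 1/23) · (1 − 1/97) · (1 − 1/683)
       = 10666411 · 8642304/10666411 = 8642304.

8642304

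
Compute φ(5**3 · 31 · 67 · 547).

108108000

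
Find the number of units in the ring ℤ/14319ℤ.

9072

Prime factorization: 14319 = 3**2 · 37 · 43.
φ(3^2) = 3^2 − 3^1 = 9 − 3 = 6.
φ(37) = 37 − 1 = 36.
φ(43) = 43 − 1 = 42.
Multiply: 6 · 36 · 42 = 9072.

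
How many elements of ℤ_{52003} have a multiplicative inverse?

38016

First factor: 52003 = 7 · 17 · 19 · 23.
φ(52003) = 52003 · (1 − 1/7) · (1 − 1/17) · (1 − 1/19) · (1 − 1/23)
       = 52003 · 38016/52003 = 38016.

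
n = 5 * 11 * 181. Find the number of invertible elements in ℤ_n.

7200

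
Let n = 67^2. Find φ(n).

φ(4489) = 4489 · (1 − 1/67)
       = 4489 · 66/67 = 4422.

4422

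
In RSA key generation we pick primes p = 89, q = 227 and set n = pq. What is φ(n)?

19888

φ(pq) = (p−1)(q−1) = 88 · 226 = 19888.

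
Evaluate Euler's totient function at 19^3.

φ(6859) = 6859 · (1 − 1/19)
       = 6859 · 18/19 = 6498.

6498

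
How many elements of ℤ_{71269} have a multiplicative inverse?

Prime factorization: 71269 = 11**2 · 19 · 31.
φ(71269) = 71269 · (1 − 1/11) · (1 − 1/19) · (1 − 1/31)
       = 71269 · 5400/6479 = 59400.

59400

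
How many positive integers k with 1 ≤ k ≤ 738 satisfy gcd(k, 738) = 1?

240

Prime factorization: 738 = 2 × 3^2 × 41.
φ(738) = 738 · (1 − 1/2) · (1 − 1/3) · (1 − 1/41)
       = 738 · 80/246 = 240.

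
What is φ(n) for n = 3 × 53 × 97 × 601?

5990400

φ(3) = 3 − 1 = 2.
φ(53) = 53 − 1 = 52.
φ(97) = 97 − 1 = 96.
φ(601) = 601 − 1 = 600.
φ(9269223) = 2 × 52 × 96 × 600 = 5990400.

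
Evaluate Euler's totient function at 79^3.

486798

φ(493039) = 493039 · (1 − 1/79)
       = 493039 · 78/79 = 486798.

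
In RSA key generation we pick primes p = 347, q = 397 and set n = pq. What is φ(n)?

For distinct primes, φ(pq) = (p−1)(q−1) = 346 × 396 = 137016.

137016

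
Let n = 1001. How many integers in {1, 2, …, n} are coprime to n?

First factor: 1001 = 7 · 11 · 13.
φ(7) = 7 − 1 = 6.
φ(11) = 11 − 1 = 10.
φ(13) = 13 − 1 = 12.
Since φ is multiplicative, φ(1001) = 6 · 10 · 12 = 720.

720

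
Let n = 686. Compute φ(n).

294

686 = 2 * 7^3.
φ(2) = 2 − 1 = 1.
φ(7^3) = 7^3 − 7^2 = 343 − 49 = 294.
φ(686) = 1 × 294 = 294.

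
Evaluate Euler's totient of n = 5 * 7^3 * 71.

φ(5) = 5 − 1 = 4.
φ(7^3) = 7^2·(7−1) = 49·6 = 294.
φ(71) = 71 − 1 = 70.
Since φ is multiplicative, φ(121765) = 4 · 294 · 70 = 82320.

82320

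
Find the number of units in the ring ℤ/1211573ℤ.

First factor: 1211573 = 11**2 · 17 · 19 · 31.
φ(11^2) = 11^1·(11−1) = 11·10 = 110.
φ(17) = 17 − 1 = 16.
φ(19) = 19 − 1 = 18.
φ(31) = 31 − 1 = 30.
φ(1211573) = 110 × 16 × 18 × 30 = 950400.

950400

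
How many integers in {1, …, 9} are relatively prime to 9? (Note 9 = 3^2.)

6

φ(3^2) = 3^1·(3−1) = 3·2 = 6.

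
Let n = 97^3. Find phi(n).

φ(97^3) = 97^2·(97−1) = 9409·96 = 903264.

903264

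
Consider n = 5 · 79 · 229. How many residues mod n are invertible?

φ(5) = 5 − 1 = 4.
φ(79) = 79 − 1 = 78.
φ(229) = 229 − 1 = 228.
Multiply: 4 · 78 · 228 = 71136.

71136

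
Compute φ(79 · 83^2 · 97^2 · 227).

φ(1162391971733) = 1162391971733 · (1 − 1/79) · (1 − 1/83) · (1 − 1/97) · (1 − 1/227)
       = 1162391971733 · 138767616/144378583 = 1117218076416.

1117218076416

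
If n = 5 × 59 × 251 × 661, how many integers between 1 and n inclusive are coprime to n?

φ(48943745) = 48943745 · (1 − 1/5) · (1 − 1/59) · (1 − 1/251) · (1 − 1/661)
       = 48943745 · 38280000/48943745 = 38280000.

38280000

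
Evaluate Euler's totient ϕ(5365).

4032

First factor: 5365 = 5 × 29 × 37.
φ(5) = 5 − 1 = 4.
φ(29) = 29 − 1 = 28.
φ(37) = 37 − 1 = 36.
Since φ is multiplicative, φ(5365) = 4 · 28 · 36 = 4032.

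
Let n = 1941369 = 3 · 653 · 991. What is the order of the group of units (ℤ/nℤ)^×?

1290960

φ(3) = 3 − 1 = 2.
φ(653) = 653 − 1 = 652.
φ(991) = 991 − 1 = 990.
Since φ is multiplicative, φ(1941369) = 2 · 652 · 990 = 1290960.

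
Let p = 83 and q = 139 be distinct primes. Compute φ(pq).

For distinct primes, φ(pq) = (p−1)(q−1) = 82 × 138 = 11316.

11316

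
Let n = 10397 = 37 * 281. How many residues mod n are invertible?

10080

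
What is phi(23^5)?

φ(6436343) = 6436343 · (1 − 1/23)
       = 6436343 · 22/23 = 6156502.

6156502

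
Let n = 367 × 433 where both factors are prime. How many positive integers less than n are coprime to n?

158112

φ(158911) = 158911 · (1 − 1/367) · (1 − 1/433)
       = 158911 · 158112/158911 = 158112.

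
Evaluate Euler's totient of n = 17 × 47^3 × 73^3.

623809158912

φ(686611503847) = 686611503847 · (1 − 1/17) · (1 − 1/47) · (1 − 1/73)
       = 686611503847 · 52992/58327 = 623809158912.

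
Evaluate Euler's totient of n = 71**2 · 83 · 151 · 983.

60030642000

φ(71^2) = 71^1·(71−1) = 71·70 = 4970.
φ(83) = 83 − 1 = 82.
φ(151) = 151 − 1 = 150.
φ(983) = 983 − 1 = 982.
Multiply: 4970 · 82 · 150 · 982 = 60030642000.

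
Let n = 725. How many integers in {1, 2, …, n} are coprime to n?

Factor 725: 725 = 5^2 * 29.
φ(5^2) = 5^1·(5−1) = 5·4 = 20.
φ(29) = 29 − 1 = 28.
Multiply: 20 · 28 = 560.

560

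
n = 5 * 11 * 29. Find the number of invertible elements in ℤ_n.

1120

φ(1595) = 1595 · (1 − 1/5) · (1 − 1/11) · (1 − 1/29)
       = 1595 · 1120/1595 = 1120.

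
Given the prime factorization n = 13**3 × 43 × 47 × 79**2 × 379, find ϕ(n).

9126170254656

φ(13^3) = 13^3 − 13^2 = 2197 − 169 = 2028.
φ(43) = 43 − 1 = 42.
φ(47) = 47 − 1 = 46.
φ(79^2) = 79^1·(79−1) = 79·78 = 6162.
φ(379) = 379 − 1 = 378.
φ(10502429211443) = 2028 × 42 × 46 × 6162 × 378 = 9126170254656.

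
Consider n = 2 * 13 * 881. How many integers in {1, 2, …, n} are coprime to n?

φ(22906) = 22906 · (1 − 1/2) · (1 − 1/13) · (1 − 1/881)
       = 22906 · 10560/22906 = 10560.

10560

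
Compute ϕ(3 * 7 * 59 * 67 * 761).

φ(63172893) = 63172893 · (1 − 1/3) · (1 − 1/7) · (1 − 1/59) · (1 − 1/67) · (1 − 1/761)
       = 63172893 · 34911360/63172893 = 34911360.

34911360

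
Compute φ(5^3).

φ(5^3) = 5^3 − 5^2 = 125 − 25 = 100.

100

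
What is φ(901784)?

384384

First factor: 901784 = 2^3 · 13^2 · 23 · 29.
φ(2^3) = 2^2·(2−1) = 4·1 = 4.
φ(13^2) = 13^2 − 13^1 = 169 − 13 = 156.
φ(23) = 23 − 1 = 22.
φ(29) = 29 − 1 = 28.
Multiply: 4 · 156 · 22 · 28 = 384384.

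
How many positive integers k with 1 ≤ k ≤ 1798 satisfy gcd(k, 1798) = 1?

Prime factorization: 1798 = 2 · 29 · 31.
φ(2) = 2 − 1 = 1.
φ(29) = 29 − 1 = 28.
φ(31) = 31 − 1 = 30.
Since φ is multiplicative, φ(1798) = 1 · 28 · 30 = 840.

840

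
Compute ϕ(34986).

Prime factorization: 34986 = 2 * 3 * 7**3 * 17.
φ(2) = 2 − 1 = 1.
φ(3) = 3 − 1 = 2.
φ(7^3) = 7^3 − 7^2 = 343 − 49 = 294.
φ(17) = 17 − 1 = 16.
φ(34986) = 1 × 2 × 294 × 16 = 9408.

9408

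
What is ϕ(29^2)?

812

φ(29^2) = 29^1·(29−1) = 29·28 = 812.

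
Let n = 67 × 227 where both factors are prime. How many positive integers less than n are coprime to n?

14916

For distinct primes, φ(pq) = (p−1)(q−1) = 66 × 226 = 14916.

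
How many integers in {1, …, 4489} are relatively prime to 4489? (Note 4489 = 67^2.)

φ(67^2) = 67^2 − 67^1 = 4489 − 67 = 4422.

4422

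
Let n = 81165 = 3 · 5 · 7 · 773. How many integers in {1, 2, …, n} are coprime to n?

φ(81165) = 81165 · (1 − 1/3) · (1 − 1/5) · (1 − 1/7) · (1 − 1/773)
       = 81165 · 37056/81165 = 37056.

37056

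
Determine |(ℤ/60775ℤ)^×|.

38400

Factor 60775: 60775 = 5^2 · 11 · 13 · 17.
φ(5^2) = 5^2 − 5^1 = 25 − 5 = 20.
φ(11) = 11 − 1 = 10.
φ(13) = 13 − 1 = 12.
φ(17) = 17 − 1 = 16.
φ(60775) = 20 × 10 × 12 × 16 = 38400.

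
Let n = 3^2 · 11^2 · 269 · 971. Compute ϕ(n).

171573600

φ(3^2) = 3^1·(3−1) = 3·2 = 6.
φ(11^2) = 11^1·(11−1) = 11·10 = 110.
φ(269) = 269 − 1 = 268.
φ(971) = 971 − 1 = 970.
φ(284445711) = 6 × 110 × 268 × 970 = 171573600.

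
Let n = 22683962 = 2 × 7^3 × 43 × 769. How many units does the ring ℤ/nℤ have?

9483264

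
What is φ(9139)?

First factor: 9139 = 13 · 19 · 37.
φ(13) = 13 − 1 = 12.
φ(19) = 19 − 1 = 18.
φ(37) = 37 − 1 = 36.
Since φ is multiplicative, φ(9139) = 12 · 18 · 36 = 7776.

7776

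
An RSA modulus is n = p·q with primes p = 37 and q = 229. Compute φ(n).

8208

φ(n) = (p − 1)(q − 1) = (37−1)(229−1) = 36·228 = 8208.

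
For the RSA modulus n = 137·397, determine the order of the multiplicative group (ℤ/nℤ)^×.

53856

φ(54389) = 54389 · (1 − 1/137) · (1 − 1/397)
       = 54389 · 53856/54389 = 53856.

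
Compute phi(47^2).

2162

φ(2209) = 2209 · (1 − 1/47)
       = 2209 · 46/47 = 2162.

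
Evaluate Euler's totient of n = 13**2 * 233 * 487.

17589312

φ(19176599) = 19176599 · (1 − 1/13) · (1 − 1/233) · (1 − 1/487)
       = 19176599 · 1353024/1475123 = 17589312.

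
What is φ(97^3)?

903264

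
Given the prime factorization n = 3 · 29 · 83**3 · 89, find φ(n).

2783817344

φ(4427346741) = 4427346741 · (1 − 1/3) · (1 − 1/29) · (1 − 1/83) · (1 − 1/89)
       = 4427346741 · 404096/642669 = 2783817344.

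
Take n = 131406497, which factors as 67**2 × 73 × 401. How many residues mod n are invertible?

φ(67^2) = 67^2 − 67^1 = 4489 − 67 = 4422.
φ(73) = 73 − 1 = 72.
φ(401) = 401 − 1 = 400.
Since φ is multiplicative, φ(131406497) = 4422 · 72 · 400 = 127353600.

127353600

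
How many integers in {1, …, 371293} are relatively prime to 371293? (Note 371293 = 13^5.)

φ(13^5) = 13^5 − 13^4 = 371293 − 28561 = 342732.

342732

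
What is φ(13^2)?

φ(13^2) = 13^1·(13−1) = 13·12 = 156.

156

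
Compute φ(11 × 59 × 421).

243600

φ(11) = 11 − 1 = 10.
φ(59) = 59 − 1 = 58.
φ(421) = 421 − 1 = 420.
Since φ is multiplicative, φ(273229) = 10 · 58 · 420 = 243600.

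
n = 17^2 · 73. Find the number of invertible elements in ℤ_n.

φ(17^2) = 17^2 − 17^1 = 289 − 17 = 272.
φ(73) = 73 − 1 = 72.
Since φ is multiplicative, φ(21097) = 272 · 72 = 19584.

19584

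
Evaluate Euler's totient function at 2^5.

φ(2^5) = 2^5 − 2^4 = 32 − 16 = 16.

16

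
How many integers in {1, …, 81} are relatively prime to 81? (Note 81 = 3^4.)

54

φ(3^4) = 3^3·(3−1) = 27·2 = 54.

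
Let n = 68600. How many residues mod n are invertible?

Factor 68600: 68600 = 2^3 × 5^2 × 7^3.
φ(2^3) = 2^2·(2−1) = 4·1 = 4.
φ(5^2) = 5^1·(5−1) = 5·4 = 20.
φ(7^3) = 7^3 − 7^2 = 343 − 49 = 294.
φ(68600) = 4 × 20 × 294 = 23520.

23520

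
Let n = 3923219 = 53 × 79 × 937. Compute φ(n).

3796416

φ(3923219) = 3923219 · (1 − 1/53) · (1 − 1/79) · (1 − 1/937)
       = 3923219 · 3796416/3923219 = 3796416.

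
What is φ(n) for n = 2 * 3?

2

φ(2) = 2 − 1 = 1.
φ(3) = 3 − 1 = 2.
φ(6) = 1 × 2 = 2.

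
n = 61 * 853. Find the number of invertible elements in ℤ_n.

φ(61) = 61 − 1 = 60.
φ(853) = 853 − 1 = 852.
φ(52033) = 60 × 852 = 51120.

51120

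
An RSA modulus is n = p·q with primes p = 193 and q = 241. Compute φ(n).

46080

For distinct primes, φ(pq) = (p−1)(q−1) = 192 × 240 = 46080.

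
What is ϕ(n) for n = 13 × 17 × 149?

28416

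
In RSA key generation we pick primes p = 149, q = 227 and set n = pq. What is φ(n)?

33448

For distinct primes, φ(pq) = (p−1)(q−1) = 148 × 226 = 33448.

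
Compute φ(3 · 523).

1044

φ(3) = 3 − 1 = 2.
φ(523) = 523 − 1 = 522.
Since φ is multiplicative, φ(1569) = 2 · 522 = 1044.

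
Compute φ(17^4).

78608

φ(17^4) = 17^3·(17−1) = 4913·16 = 78608.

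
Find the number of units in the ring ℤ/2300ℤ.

First factor: 2300 = 2**2 * 5**2 * 23.
φ(2^2) = 2^2 − 2^1 = 4 − 2 = 2.
φ(5^2) = 5^2 − 5^1 = 25 − 5 = 20.
φ(23) = 23 − 1 = 22.
Multiply: 2 · 20 · 22 = 880.

880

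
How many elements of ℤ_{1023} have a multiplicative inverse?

600

1023 = 3 · 11 · 31.
φ(1023) = 1023 · (1 − 1/3) · (1 − 1/11) · (1 − 1/31)
       = 1023 · 600/1023 = 600.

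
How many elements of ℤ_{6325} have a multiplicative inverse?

4400

Prime factorization: 6325 = 5^2 * 11 * 23.
φ(5^2) = 5^2 − 5^1 = 25 − 5 = 20.
φ(11) = 11 − 1 = 10.
φ(23) = 23 − 1 = 22.
φ(6325) = 20 × 10 × 22 = 4400.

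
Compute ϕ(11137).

First factor: 11137 = 7 × 37 × 43.
φ(7) = 7 − 1 = 6.
φ(37) = 37 − 1 = 36.
φ(43) = 43 − 1 = 42.
φ(11137) = 6 × 36 × 42 = 9072.

9072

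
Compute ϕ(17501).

15120

Prime factorization: 17501 = 11 · 37 · 43.
φ(17501) = 17501 · (1 − 1/11) · (1 − 1/37) · (1 − 1/43)
       = 17501 · 15120/17501 = 15120.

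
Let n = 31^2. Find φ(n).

930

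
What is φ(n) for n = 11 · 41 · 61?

24000

φ(11) = 11 − 1 = 10.
φ(41) = 41 − 1 = 40.
φ(61) = 61 − 1 = 60.
Since φ is multiplicative, φ(27511) = 10 · 40 · 60 = 24000.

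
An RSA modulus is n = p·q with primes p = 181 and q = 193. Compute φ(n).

φ(34933) = 34933 · (1 − 1/181) · (1 − 1/193)
       = 34933 · 34560/34933 = 34560.

34560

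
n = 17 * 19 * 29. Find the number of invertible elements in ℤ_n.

φ(9367) = 9367 · (1 − 1/17) · (1 − 1/19) · (1 − 1/29)
       = 9367 · 8064/9367 = 8064.

8064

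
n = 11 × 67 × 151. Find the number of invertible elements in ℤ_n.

φ(111287) = 111287 · (1 − 1/11) · (1 − 1/67) · (1 − 1/151)
       = 111287 · 99000/111287 = 99000.

99000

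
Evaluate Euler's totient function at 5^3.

φ(5^3) = 5^3 − 5^2 = 125 − 25 = 100.

100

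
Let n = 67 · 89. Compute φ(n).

5808

φ(67) = 67 − 1 = 66.
φ(89) = 89 − 1 = 88.
Multiply: 66 · 88 = 5808.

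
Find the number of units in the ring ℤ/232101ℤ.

138240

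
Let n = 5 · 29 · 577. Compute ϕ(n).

φ(5) = 5 − 1 = 4.
φ(29) = 29 − 1 = 28.
φ(577) = 577 − 1 = 576.
Since φ is multiplicative, φ(83665) = 4 · 28 · 576 = 64512.

64512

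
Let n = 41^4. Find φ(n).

2756840

φ(2825761) = 2825761 · (1 − 1/41)
       = 2825761 · 40/41 = 2756840.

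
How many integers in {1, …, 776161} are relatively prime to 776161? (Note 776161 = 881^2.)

φ(881^2) = 881^2 − 881^1 = 776161 − 881 = 775280.

775280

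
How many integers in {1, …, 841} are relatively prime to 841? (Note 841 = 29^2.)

812

φ(29^2) = 29^2 − 29^1 = 841 − 29 = 812.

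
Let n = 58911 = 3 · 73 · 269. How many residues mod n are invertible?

φ(3) = 3 − 1 = 2.
φ(73) = 73 − 1 = 72.
φ(269) = 269 − 1 = 268.
φ(58911) = 2 × 72 × 268 = 38592.

38592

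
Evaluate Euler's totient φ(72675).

First factor: 72675 = 3**2 × 5**2 × 17 × 19.
φ(72675) = 72675 · (1 − 1/3) · (1 − 1/5) · (1 − 1/17) · (1 − 1/19)
       = 72675 · 2304/4845 = 34560.

34560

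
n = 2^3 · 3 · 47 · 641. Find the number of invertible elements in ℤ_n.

235520

φ(2^3) = 2^2·(2−1) = 4·1 = 4.
φ(3) = 3 − 1 = 2.
φ(47) = 47 − 1 = 46.
φ(641) = 641 − 1 = 640.
Since φ is multiplicative, φ(723048) = 4 · 2 · 46 · 640 = 235520.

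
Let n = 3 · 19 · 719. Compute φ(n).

25848

φ(3) = 3 − 1 = 2.
φ(19) = 19 − 1 = 18.
φ(719) = 719 − 1 = 718.
φ(40983) = 2 × 18 × 718 = 25848.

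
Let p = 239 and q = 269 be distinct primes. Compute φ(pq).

φ(64291) = 64291 · (1 − 1/239) · (1 − 1/269)
       = 64291 · 63784/64291 = 63784.

63784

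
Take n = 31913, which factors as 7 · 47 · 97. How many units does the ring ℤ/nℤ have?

φ(31913) = 31913 · (1 − 1/7) · (1 − 1/47) · (1 − 1/97)
       = 31913 · 26496/31913 = 26496.

26496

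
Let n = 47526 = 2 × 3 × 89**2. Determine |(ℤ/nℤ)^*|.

15664

φ(47526) = 47526 · (1 − 1/2) · (1 − 1/3) · (1 − 1/89)
       = 47526 · 176/534 = 15664.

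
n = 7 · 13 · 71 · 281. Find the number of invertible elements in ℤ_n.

1411200

φ(7) = 7 − 1 = 6.
φ(13) = 13 − 1 = 12.
φ(71) = 71 − 1 = 70.
φ(281) = 281 − 1 = 280.
φ(1815541) = 6 × 12 × 70 × 280 = 1411200.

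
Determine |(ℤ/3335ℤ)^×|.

2464

First factor: 3335 = 5 · 23 · 29.
φ(5) = 5 − 1 = 4.
φ(23) = 23 − 1 = 22.
φ(29) = 29 − 1 = 28.
Since φ is multiplicative, φ(3335) = 4 · 22 · 28 = 2464.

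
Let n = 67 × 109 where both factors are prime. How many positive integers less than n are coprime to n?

7128

φ(7303) = 7303 · (1 − 1/67) · (1 − 1/109)
       = 7303 · 7128/7303 = 7128.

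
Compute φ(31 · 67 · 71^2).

9840600

φ(31) = 31 − 1 = 30.
φ(67) = 67 − 1 = 66.
φ(71^2) = 71^1·(71−1) = 71·70 = 4970.
Since φ is multiplicative, φ(10470157) = 30 · 66 · 4970 = 9840600.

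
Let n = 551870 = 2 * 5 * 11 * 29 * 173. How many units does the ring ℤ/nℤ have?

φ(2) = 2 − 1 = 1.
φ(5) = 5 − 1 = 4.
φ(11) = 11 − 1 = 10.
φ(29) = 29 − 1 = 28.
φ(173) = 173 − 1 = 172.
φ(551870) = 1 × 4 × 10 × 28 × 172 = 192640.

192640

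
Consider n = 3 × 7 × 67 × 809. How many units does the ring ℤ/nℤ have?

φ(3) = 3 − 1 = 2.
φ(7) = 7 − 1 = 6.
φ(67) = 67 − 1 = 66.
φ(809) = 809 − 1 = 808.
Multiply: 2 · 6 · 66 · 808 = 639936.

639936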